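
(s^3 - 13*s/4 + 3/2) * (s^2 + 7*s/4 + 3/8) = s^5 + 7*s^4/4 - 23*s^3/8 - 67*s^2/16 + 45*s/32 + 9/16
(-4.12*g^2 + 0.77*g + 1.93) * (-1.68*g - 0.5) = 6.9216*g^3 + 0.7664*g^2 - 3.6274*g - 0.965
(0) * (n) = 0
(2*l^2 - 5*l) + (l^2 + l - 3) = 3*l^2 - 4*l - 3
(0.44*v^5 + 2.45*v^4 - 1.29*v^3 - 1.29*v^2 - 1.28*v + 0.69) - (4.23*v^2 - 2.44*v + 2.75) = 0.44*v^5 + 2.45*v^4 - 1.29*v^3 - 5.52*v^2 + 1.16*v - 2.06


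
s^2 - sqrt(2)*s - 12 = (s - 3*sqrt(2))*(s + 2*sqrt(2))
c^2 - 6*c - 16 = (c - 8)*(c + 2)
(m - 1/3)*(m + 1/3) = m^2 - 1/9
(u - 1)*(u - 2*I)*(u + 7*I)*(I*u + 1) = I*u^4 - 4*u^3 - I*u^3 + 4*u^2 + 19*I*u^2 + 14*u - 19*I*u - 14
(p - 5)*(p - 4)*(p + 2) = p^3 - 7*p^2 + 2*p + 40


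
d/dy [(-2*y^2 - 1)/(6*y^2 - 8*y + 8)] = (4*y^2 - 5*y - 2)/(9*y^4 - 24*y^3 + 40*y^2 - 32*y + 16)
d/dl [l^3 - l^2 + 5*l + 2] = 3*l^2 - 2*l + 5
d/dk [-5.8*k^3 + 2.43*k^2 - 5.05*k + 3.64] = -17.4*k^2 + 4.86*k - 5.05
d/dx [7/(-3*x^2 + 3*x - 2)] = 21*(2*x - 1)/(3*x^2 - 3*x + 2)^2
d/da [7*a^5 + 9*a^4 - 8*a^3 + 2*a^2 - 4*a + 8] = 35*a^4 + 36*a^3 - 24*a^2 + 4*a - 4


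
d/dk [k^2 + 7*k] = 2*k + 7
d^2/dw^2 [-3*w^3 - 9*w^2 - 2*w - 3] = -18*w - 18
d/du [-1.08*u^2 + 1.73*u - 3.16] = 1.73 - 2.16*u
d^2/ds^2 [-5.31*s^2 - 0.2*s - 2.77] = -10.6200000000000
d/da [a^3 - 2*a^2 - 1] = a*(3*a - 4)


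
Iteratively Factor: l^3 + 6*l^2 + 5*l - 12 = (l - 1)*(l^2 + 7*l + 12) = (l - 1)*(l + 3)*(l + 4)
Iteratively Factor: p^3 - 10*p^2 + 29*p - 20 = (p - 5)*(p^2 - 5*p + 4) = (p - 5)*(p - 4)*(p - 1)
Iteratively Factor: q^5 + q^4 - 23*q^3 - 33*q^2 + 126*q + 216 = (q - 3)*(q^4 + 4*q^3 - 11*q^2 - 66*q - 72) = (q - 4)*(q - 3)*(q^3 + 8*q^2 + 21*q + 18) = (q - 4)*(q - 3)*(q + 2)*(q^2 + 6*q + 9) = (q - 4)*(q - 3)*(q + 2)*(q + 3)*(q + 3)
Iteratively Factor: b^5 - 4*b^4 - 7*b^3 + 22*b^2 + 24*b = (b - 3)*(b^4 - b^3 - 10*b^2 - 8*b) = b*(b - 3)*(b^3 - b^2 - 10*b - 8) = b*(b - 4)*(b - 3)*(b^2 + 3*b + 2) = b*(b - 4)*(b - 3)*(b + 2)*(b + 1)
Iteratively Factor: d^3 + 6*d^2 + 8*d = (d + 2)*(d^2 + 4*d) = (d + 2)*(d + 4)*(d)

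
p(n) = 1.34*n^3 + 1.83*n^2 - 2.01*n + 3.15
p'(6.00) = 164.67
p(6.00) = 346.41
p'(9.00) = 356.55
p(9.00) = 1110.15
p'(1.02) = 5.91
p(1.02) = 4.43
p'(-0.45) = -2.84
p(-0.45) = 4.30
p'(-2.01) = 6.87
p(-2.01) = 3.70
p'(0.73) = 2.80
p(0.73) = 3.18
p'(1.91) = 19.65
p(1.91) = 15.32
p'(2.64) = 35.67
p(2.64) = 35.25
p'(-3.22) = 27.89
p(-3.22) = -16.14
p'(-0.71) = -2.58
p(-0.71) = 5.02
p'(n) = 4.02*n^2 + 3.66*n - 2.01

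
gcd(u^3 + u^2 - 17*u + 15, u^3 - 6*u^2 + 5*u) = u - 1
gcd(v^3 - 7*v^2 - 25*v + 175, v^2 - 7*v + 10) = v - 5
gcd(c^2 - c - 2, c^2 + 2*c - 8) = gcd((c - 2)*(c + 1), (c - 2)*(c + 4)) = c - 2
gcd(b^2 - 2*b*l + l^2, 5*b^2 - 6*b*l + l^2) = b - l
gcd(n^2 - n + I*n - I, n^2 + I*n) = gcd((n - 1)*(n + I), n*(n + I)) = n + I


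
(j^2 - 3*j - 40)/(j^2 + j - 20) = (j - 8)/(j - 4)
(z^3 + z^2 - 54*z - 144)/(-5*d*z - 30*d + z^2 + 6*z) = (z^2 - 5*z - 24)/(-5*d + z)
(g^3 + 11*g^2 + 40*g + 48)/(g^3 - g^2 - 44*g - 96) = (g + 4)/(g - 8)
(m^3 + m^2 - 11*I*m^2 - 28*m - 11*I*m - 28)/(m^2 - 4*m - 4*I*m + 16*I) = (m^2 + m*(1 - 7*I) - 7*I)/(m - 4)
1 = 1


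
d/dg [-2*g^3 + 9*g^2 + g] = -6*g^2 + 18*g + 1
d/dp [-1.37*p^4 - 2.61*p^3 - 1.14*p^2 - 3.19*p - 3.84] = -5.48*p^3 - 7.83*p^2 - 2.28*p - 3.19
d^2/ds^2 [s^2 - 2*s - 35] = 2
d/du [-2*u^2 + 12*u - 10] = 12 - 4*u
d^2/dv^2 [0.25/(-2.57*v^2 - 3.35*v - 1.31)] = (3.30245*v^2 + 4.30475*v - 0.25*(5.14*v + 3.35)*(10.28*v + 6.7) + 1.68335)/(2.57*v^2 + 3.35*v + 1.31)^3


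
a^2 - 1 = (a - 1)*(a + 1)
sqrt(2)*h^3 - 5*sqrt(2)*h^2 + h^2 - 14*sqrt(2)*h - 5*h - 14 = (h - 7)*(h + 2)*(sqrt(2)*h + 1)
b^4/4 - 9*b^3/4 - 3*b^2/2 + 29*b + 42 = (b/2 + 1)^2*(b - 7)*(b - 6)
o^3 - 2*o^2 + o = o*(o - 1)^2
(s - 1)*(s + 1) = s^2 - 1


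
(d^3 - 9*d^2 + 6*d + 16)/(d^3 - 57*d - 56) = (d - 2)/(d + 7)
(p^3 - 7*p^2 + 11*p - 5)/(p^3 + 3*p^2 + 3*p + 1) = (p^3 - 7*p^2 + 11*p - 5)/(p^3 + 3*p^2 + 3*p + 1)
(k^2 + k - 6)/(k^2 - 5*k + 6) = (k + 3)/(k - 3)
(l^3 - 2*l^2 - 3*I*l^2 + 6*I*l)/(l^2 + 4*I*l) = (l^2 - 2*l - 3*I*l + 6*I)/(l + 4*I)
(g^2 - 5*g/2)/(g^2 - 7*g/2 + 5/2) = g/(g - 1)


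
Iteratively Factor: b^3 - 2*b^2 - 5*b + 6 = (b - 3)*(b^2 + b - 2) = (b - 3)*(b + 2)*(b - 1)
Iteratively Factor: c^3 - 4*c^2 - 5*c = (c + 1)*(c^2 - 5*c) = (c - 5)*(c + 1)*(c)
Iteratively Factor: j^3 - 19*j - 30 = (j + 3)*(j^2 - 3*j - 10) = (j - 5)*(j + 3)*(j + 2)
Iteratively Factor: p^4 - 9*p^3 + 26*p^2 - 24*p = (p - 3)*(p^3 - 6*p^2 + 8*p) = (p - 3)*(p - 2)*(p^2 - 4*p) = (p - 4)*(p - 3)*(p - 2)*(p)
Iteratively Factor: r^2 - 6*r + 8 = (r - 2)*(r - 4)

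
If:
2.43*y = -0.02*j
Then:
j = -121.5*y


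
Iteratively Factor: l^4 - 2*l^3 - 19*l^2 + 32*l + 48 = (l + 4)*(l^3 - 6*l^2 + 5*l + 12) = (l - 3)*(l + 4)*(l^2 - 3*l - 4) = (l - 3)*(l + 1)*(l + 4)*(l - 4)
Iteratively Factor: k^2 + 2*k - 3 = (k - 1)*(k + 3)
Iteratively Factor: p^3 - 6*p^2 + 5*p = (p - 1)*(p^2 - 5*p) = (p - 5)*(p - 1)*(p)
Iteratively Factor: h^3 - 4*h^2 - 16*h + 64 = (h - 4)*(h^2 - 16) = (h - 4)^2*(h + 4)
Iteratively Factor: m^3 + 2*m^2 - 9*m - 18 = (m + 3)*(m^2 - m - 6) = (m - 3)*(m + 3)*(m + 2)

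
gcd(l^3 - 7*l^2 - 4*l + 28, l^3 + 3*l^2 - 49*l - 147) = l - 7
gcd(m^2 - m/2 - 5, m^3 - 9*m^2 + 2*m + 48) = m + 2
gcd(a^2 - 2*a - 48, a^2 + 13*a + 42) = a + 6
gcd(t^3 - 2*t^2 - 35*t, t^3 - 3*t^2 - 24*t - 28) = t - 7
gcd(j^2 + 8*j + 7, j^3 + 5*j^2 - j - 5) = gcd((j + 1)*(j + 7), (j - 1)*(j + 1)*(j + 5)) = j + 1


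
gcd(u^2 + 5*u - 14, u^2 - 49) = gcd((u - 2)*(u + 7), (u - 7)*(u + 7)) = u + 7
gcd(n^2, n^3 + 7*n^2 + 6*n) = n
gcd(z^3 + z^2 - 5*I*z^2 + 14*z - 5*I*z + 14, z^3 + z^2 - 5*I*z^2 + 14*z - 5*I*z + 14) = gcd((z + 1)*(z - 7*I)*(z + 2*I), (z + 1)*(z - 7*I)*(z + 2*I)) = z^3 + z^2*(1 - 5*I) + z*(14 - 5*I) + 14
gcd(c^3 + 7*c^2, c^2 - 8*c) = c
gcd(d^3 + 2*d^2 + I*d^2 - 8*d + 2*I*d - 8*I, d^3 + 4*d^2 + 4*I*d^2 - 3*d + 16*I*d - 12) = d^2 + d*(4 + I) + 4*I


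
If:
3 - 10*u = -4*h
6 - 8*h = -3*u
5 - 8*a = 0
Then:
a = 5/8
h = 69/68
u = 12/17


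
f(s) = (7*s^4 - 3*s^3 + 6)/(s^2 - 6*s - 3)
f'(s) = (6 - 2*s)*(7*s^4 - 3*s^3 + 6)/(s^2 - 6*s - 3)^2 + (28*s^3 - 9*s^2)/(s^2 - 6*s - 3) = (s^2*(9 - 28*s)*(-s^2 + 6*s + 3) - 2*(s - 3)*(7*s^4 - 3*s^3 + 6))/(-s^2 + 6*s + 3)^2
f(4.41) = -239.35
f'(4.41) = -289.79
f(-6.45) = 167.22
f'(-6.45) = -61.15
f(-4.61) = 75.39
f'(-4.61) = -38.92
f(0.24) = -1.36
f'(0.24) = 1.75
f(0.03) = -1.89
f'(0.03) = 3.53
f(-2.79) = 23.01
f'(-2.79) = -19.13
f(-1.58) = 6.85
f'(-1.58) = -7.82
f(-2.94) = 25.99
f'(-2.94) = -20.64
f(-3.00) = 27.25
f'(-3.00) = -21.25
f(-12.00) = 705.83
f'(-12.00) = -133.83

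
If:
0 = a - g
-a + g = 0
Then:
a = g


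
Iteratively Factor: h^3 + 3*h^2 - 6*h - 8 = (h + 4)*(h^2 - h - 2) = (h + 1)*(h + 4)*(h - 2)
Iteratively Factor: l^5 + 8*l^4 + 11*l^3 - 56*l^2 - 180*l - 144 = (l - 3)*(l^4 + 11*l^3 + 44*l^2 + 76*l + 48) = (l - 3)*(l + 4)*(l^3 + 7*l^2 + 16*l + 12) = (l - 3)*(l + 3)*(l + 4)*(l^2 + 4*l + 4) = (l - 3)*(l + 2)*(l + 3)*(l + 4)*(l + 2)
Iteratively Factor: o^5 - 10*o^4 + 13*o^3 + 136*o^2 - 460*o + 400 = (o + 4)*(o^4 - 14*o^3 + 69*o^2 - 140*o + 100) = (o - 2)*(o + 4)*(o^3 - 12*o^2 + 45*o - 50) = (o - 2)^2*(o + 4)*(o^2 - 10*o + 25) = (o - 5)*(o - 2)^2*(o + 4)*(o - 5)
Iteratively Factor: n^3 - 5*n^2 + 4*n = (n - 1)*(n^2 - 4*n) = n*(n - 1)*(n - 4)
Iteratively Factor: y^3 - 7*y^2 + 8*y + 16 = (y - 4)*(y^2 - 3*y - 4) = (y - 4)*(y + 1)*(y - 4)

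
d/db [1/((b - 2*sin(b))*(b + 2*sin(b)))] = 2*(-b + 2*sin(2*b))/((b - 2*sin(b))^2*(b + 2*sin(b))^2)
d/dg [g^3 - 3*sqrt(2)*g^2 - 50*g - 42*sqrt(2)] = 3*g^2 - 6*sqrt(2)*g - 50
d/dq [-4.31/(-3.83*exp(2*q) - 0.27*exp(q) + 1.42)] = (-33.0146*exp(q) - 1.1637)*exp(q)/(3.83*exp(2*q) + 0.27*exp(q) - 1.42)^2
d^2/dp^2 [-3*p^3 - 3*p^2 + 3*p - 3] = -18*p - 6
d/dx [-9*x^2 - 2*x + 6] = -18*x - 2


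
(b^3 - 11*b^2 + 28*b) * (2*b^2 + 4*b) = 2*b^5 - 18*b^4 + 12*b^3 + 112*b^2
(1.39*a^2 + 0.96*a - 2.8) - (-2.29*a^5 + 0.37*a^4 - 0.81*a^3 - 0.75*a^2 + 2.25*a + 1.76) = 2.29*a^5 - 0.37*a^4 + 0.81*a^3 + 2.14*a^2 - 1.29*a - 4.56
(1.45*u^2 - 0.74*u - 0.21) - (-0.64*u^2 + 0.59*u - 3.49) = 2.09*u^2 - 1.33*u + 3.28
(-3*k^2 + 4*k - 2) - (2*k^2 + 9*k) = -5*k^2 - 5*k - 2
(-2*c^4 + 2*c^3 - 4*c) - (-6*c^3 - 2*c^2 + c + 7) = -2*c^4 + 8*c^3 + 2*c^2 - 5*c - 7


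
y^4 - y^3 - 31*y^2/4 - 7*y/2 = y*(y - 7/2)*(y + 1/2)*(y + 2)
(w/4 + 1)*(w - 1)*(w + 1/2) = w^3/4 + 7*w^2/8 - 5*w/8 - 1/2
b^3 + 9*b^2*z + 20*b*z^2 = b*(b + 4*z)*(b + 5*z)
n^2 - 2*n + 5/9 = (n - 5/3)*(n - 1/3)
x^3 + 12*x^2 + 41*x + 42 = (x + 2)*(x + 3)*(x + 7)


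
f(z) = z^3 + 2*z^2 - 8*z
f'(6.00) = 124.00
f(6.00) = 240.00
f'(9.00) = 271.00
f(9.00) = 819.00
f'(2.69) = 24.47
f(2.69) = 12.42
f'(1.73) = 7.90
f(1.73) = -2.68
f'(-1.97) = -4.24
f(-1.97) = 15.88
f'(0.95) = -1.49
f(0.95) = -4.94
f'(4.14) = 59.98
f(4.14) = 72.12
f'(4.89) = 83.30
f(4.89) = 125.63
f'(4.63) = 74.83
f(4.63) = 105.09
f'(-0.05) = -8.19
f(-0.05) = 0.40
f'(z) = 3*z^2 + 4*z - 8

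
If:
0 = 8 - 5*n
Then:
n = 8/5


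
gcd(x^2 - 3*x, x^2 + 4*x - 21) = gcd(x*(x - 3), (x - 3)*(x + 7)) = x - 3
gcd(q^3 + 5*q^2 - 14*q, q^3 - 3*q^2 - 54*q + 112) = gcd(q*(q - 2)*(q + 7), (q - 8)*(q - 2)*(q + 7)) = q^2 + 5*q - 14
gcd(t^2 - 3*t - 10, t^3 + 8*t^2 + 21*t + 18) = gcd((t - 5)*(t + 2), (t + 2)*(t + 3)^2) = t + 2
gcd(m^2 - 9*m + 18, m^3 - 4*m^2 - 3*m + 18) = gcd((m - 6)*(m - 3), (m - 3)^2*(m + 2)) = m - 3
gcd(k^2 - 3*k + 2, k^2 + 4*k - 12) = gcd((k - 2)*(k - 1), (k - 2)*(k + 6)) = k - 2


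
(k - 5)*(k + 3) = k^2 - 2*k - 15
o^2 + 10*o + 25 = (o + 5)^2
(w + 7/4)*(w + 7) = w^2 + 35*w/4 + 49/4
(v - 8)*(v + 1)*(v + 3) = v^3 - 4*v^2 - 29*v - 24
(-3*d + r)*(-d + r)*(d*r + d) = 3*d^3*r + 3*d^3 - 4*d^2*r^2 - 4*d^2*r + d*r^3 + d*r^2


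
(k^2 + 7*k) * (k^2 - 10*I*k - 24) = k^4 + 7*k^3 - 10*I*k^3 - 24*k^2 - 70*I*k^2 - 168*k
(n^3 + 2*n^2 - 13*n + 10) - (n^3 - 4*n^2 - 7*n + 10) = 6*n^2 - 6*n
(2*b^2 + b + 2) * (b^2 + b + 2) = 2*b^4 + 3*b^3 + 7*b^2 + 4*b + 4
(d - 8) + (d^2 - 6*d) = d^2 - 5*d - 8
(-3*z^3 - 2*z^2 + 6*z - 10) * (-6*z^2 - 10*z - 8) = 18*z^5 + 42*z^4 + 8*z^3 + 16*z^2 + 52*z + 80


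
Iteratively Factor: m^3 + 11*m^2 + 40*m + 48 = (m + 4)*(m^2 + 7*m + 12) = (m + 4)^2*(m + 3)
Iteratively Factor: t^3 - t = (t + 1)*(t^2 - t) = t*(t + 1)*(t - 1)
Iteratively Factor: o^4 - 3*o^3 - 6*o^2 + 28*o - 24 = (o - 2)*(o^3 - o^2 - 8*o + 12) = (o - 2)^2*(o^2 + o - 6) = (o - 2)^2*(o + 3)*(o - 2)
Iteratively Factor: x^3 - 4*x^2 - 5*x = (x + 1)*(x^2 - 5*x) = x*(x + 1)*(x - 5)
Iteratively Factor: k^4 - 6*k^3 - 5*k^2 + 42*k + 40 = (k - 4)*(k^3 - 2*k^2 - 13*k - 10) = (k - 4)*(k + 1)*(k^2 - 3*k - 10) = (k - 5)*(k - 4)*(k + 1)*(k + 2)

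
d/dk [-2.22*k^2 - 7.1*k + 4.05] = -4.44*k - 7.1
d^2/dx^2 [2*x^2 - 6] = 4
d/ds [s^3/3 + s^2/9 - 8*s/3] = s^2 + 2*s/9 - 8/3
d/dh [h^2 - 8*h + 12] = 2*h - 8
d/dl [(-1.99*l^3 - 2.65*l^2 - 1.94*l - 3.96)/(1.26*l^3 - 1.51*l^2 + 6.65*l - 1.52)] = (8.88178419700125e-16*l^5 + 6.3439*l^4 - 21.5782*l^3 + 3.49130000000001*l^2 - 3.9032*l + 29.2828)/(1.5876*l^6 - 3.8052*l^5 + 19.0381*l^4 - 23.9134*l^3 + 48.8129*l^2 - 20.216*l + 2.3104)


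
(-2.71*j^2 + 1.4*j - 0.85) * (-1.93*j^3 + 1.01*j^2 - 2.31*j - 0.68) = 5.2303*j^5 - 5.4391*j^4 + 9.3146*j^3 - 2.2497*j^2 + 1.0115*j + 0.578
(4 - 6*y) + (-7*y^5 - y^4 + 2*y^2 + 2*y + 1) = -7*y^5 - y^4 + 2*y^2 - 4*y + 5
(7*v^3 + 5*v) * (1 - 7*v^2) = -49*v^5 - 28*v^3 + 5*v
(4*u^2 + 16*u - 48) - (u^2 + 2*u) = 3*u^2 + 14*u - 48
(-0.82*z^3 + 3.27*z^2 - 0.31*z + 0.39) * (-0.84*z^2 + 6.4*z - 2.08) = 0.6888*z^5 - 7.9948*z^4 + 22.894*z^3 - 9.1132*z^2 + 3.1408*z - 0.8112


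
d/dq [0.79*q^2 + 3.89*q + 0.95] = 1.58*q + 3.89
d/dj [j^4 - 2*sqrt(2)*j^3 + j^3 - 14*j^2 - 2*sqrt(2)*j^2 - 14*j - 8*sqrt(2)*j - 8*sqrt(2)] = 4*j^3 - 6*sqrt(2)*j^2 + 3*j^2 - 28*j - 4*sqrt(2)*j - 14 - 8*sqrt(2)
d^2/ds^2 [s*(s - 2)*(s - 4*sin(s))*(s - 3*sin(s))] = 7*s^3*sin(s) - 14*s^2*sin(s) - 42*s^2*cos(s) + 24*s^2*cos(2*s) + 12*s^2 - 42*s*sin(s) + 56*s*cos(s) - 48*sqrt(2)*s*cos(2*s + pi/4) - 12*s + 28*sin(s) - 48*sin(2*s) - 12*cos(2*s) + 12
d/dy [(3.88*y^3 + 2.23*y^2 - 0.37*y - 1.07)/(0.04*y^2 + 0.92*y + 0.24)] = (0.1552*y^4 + 7.1392*y^3 + 4.86*y^2 + 1.156*y + 0.8956)/(0.0016*y^4 + 0.0736*y^3 + 0.8656*y^2 + 0.4416*y + 0.0576)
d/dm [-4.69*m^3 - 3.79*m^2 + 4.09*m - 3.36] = -14.07*m^2 - 7.58*m + 4.09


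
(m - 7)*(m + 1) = m^2 - 6*m - 7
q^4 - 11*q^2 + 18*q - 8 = (q - 2)*(q - 1)^2*(q + 4)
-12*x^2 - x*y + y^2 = (-4*x + y)*(3*x + y)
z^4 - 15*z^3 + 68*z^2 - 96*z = z*(z - 8)*(z - 4)*(z - 3)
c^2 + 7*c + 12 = (c + 3)*(c + 4)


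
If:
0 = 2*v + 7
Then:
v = -7/2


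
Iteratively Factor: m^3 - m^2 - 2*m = (m - 2)*(m^2 + m) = m*(m - 2)*(m + 1)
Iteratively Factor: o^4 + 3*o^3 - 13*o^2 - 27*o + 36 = (o - 1)*(o^3 + 4*o^2 - 9*o - 36) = (o - 1)*(o + 4)*(o^2 - 9) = (o - 3)*(o - 1)*(o + 4)*(o + 3)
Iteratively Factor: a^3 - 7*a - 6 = (a + 1)*(a^2 - a - 6) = (a + 1)*(a + 2)*(a - 3)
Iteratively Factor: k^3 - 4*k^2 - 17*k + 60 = (k - 5)*(k^2 + k - 12) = (k - 5)*(k - 3)*(k + 4)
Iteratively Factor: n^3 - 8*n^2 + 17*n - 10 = (n - 5)*(n^2 - 3*n + 2) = (n - 5)*(n - 2)*(n - 1)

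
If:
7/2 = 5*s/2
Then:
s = 7/5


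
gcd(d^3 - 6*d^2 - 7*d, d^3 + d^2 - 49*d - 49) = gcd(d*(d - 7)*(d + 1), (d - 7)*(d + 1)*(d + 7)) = d^2 - 6*d - 7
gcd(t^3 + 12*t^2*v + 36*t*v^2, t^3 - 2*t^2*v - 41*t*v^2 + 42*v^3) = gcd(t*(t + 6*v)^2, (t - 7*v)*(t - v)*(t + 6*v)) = t + 6*v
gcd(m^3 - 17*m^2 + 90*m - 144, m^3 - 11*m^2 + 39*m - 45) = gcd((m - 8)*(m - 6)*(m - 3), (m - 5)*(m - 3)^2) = m - 3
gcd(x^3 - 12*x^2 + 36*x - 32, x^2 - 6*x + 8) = x - 2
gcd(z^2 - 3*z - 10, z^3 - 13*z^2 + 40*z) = z - 5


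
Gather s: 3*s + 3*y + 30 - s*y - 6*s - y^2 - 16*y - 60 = s*(-y - 3) - y^2 - 13*y - 30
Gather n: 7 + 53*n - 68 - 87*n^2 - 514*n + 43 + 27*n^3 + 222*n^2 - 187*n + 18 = 27*n^3 + 135*n^2 - 648*n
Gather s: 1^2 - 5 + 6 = 2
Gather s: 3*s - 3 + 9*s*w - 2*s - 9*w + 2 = s*(9*w + 1) - 9*w - 1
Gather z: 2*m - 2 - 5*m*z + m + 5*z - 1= 3*m + z*(5 - 5*m) - 3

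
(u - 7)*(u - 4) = u^2 - 11*u + 28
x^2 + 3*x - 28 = (x - 4)*(x + 7)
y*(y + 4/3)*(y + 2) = y^3 + 10*y^2/3 + 8*y/3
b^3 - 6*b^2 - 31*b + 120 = (b - 8)*(b - 3)*(b + 5)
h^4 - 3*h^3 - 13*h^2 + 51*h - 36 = (h - 3)^2*(h - 1)*(h + 4)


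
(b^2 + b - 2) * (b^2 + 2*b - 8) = b^4 + 3*b^3 - 8*b^2 - 12*b + 16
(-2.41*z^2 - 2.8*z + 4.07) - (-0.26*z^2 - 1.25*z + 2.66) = -2.15*z^2 - 1.55*z + 1.41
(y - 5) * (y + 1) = y^2 - 4*y - 5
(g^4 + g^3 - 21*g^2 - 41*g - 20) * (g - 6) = g^5 - 5*g^4 - 27*g^3 + 85*g^2 + 226*g + 120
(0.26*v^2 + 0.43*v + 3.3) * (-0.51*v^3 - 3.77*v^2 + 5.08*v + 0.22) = -0.1326*v^5 - 1.1995*v^4 - 1.9833*v^3 - 10.1994*v^2 + 16.8586*v + 0.726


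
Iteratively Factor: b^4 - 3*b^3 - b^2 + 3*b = (b + 1)*(b^3 - 4*b^2 + 3*b) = (b - 1)*(b + 1)*(b^2 - 3*b) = (b - 3)*(b - 1)*(b + 1)*(b)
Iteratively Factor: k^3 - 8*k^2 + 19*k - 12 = (k - 4)*(k^2 - 4*k + 3) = (k - 4)*(k - 3)*(k - 1)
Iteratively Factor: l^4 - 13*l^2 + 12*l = (l - 1)*(l^3 + l^2 - 12*l) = (l - 3)*(l - 1)*(l^2 + 4*l) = l*(l - 3)*(l - 1)*(l + 4)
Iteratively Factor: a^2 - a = (a)*(a - 1)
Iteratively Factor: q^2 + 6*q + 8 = (q + 2)*(q + 4)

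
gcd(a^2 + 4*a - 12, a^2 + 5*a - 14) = a - 2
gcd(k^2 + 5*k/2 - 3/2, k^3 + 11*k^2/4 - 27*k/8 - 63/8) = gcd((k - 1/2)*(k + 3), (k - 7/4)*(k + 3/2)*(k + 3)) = k + 3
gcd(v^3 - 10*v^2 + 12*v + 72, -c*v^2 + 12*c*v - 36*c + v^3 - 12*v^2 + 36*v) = v^2 - 12*v + 36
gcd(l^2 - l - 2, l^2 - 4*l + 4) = l - 2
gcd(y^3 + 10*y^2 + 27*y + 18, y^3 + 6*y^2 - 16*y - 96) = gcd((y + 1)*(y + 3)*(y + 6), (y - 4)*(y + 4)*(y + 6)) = y + 6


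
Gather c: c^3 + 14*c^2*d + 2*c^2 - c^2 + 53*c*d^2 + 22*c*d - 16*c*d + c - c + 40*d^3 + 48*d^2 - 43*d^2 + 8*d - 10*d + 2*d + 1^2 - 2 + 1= c^3 + c^2*(14*d + 1) + c*(53*d^2 + 6*d) + 40*d^3 + 5*d^2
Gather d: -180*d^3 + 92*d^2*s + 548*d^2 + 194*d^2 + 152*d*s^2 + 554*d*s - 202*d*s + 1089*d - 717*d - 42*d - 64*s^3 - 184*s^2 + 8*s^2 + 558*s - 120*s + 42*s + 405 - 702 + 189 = -180*d^3 + d^2*(92*s + 742) + d*(152*s^2 + 352*s + 330) - 64*s^3 - 176*s^2 + 480*s - 108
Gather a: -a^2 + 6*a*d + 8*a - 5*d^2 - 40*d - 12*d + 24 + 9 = -a^2 + a*(6*d + 8) - 5*d^2 - 52*d + 33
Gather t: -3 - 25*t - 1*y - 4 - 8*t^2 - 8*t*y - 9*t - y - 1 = -8*t^2 + t*(-8*y - 34) - 2*y - 8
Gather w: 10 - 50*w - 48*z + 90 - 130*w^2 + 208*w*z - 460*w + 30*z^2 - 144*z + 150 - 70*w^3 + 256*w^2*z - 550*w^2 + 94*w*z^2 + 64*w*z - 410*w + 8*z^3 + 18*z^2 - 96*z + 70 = -70*w^3 + w^2*(256*z - 680) + w*(94*z^2 + 272*z - 920) + 8*z^3 + 48*z^2 - 288*z + 320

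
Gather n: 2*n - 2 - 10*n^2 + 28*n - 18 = -10*n^2 + 30*n - 20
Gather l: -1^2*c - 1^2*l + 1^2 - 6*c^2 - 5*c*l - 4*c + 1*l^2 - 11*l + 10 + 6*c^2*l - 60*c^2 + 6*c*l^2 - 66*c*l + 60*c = -66*c^2 + 55*c + l^2*(6*c + 1) + l*(6*c^2 - 71*c - 12) + 11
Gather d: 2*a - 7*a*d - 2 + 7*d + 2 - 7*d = -7*a*d + 2*a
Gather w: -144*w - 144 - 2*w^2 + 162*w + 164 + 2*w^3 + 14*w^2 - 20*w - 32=2*w^3 + 12*w^2 - 2*w - 12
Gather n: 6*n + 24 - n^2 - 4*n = -n^2 + 2*n + 24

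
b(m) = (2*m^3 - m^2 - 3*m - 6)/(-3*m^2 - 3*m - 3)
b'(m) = (6*m + 3)*(2*m^3 - m^2 - 3*m - 6)/(-3*m^2 - 3*m - 3)^2 + (6*m^2 - 2*m - 3)/(-3*m^2 - 3*m - 3)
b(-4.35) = 3.78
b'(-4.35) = -0.68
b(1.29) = 0.61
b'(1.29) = -0.92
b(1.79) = 0.17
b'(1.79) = -0.84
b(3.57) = -1.18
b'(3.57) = -0.72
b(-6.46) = 5.22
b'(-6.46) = -0.68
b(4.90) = -2.12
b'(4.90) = -0.70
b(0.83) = 1.06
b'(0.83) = -1.05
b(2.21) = -0.17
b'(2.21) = -0.79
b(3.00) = -0.77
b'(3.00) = -0.74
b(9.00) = -4.92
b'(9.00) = -0.68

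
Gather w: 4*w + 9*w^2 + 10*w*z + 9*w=9*w^2 + w*(10*z + 13)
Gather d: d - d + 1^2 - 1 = 0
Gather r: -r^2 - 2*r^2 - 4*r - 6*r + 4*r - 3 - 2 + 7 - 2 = -3*r^2 - 6*r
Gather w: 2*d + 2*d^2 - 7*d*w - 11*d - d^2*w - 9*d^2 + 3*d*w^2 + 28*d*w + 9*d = -7*d^2 + 3*d*w^2 + w*(-d^2 + 21*d)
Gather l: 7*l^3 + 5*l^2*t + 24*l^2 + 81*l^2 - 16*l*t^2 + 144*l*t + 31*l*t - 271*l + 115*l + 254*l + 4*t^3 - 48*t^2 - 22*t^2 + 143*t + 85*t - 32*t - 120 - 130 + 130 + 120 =7*l^3 + l^2*(5*t + 105) + l*(-16*t^2 + 175*t + 98) + 4*t^3 - 70*t^2 + 196*t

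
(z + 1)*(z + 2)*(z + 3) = z^3 + 6*z^2 + 11*z + 6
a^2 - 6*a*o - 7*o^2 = (a - 7*o)*(a + o)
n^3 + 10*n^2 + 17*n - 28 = (n - 1)*(n + 4)*(n + 7)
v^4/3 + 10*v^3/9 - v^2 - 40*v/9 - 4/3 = (v/3 + 1)*(v - 2)*(v + 1/3)*(v + 2)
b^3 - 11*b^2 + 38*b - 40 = (b - 5)*(b - 4)*(b - 2)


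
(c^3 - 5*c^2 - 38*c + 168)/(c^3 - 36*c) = (c^2 - 11*c + 28)/(c*(c - 6))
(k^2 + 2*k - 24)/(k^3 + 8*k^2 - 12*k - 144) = 1/(k + 6)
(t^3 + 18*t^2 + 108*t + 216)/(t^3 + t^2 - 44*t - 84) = (t^2 + 12*t + 36)/(t^2 - 5*t - 14)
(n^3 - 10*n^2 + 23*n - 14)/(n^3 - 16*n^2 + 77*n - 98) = (n - 1)/(n - 7)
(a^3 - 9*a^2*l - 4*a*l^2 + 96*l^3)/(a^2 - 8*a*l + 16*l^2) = (a^2 - 5*a*l - 24*l^2)/(a - 4*l)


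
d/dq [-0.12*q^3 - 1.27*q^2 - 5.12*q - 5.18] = -0.36*q^2 - 2.54*q - 5.12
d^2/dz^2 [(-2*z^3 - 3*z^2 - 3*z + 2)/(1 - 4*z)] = 2*(32*z^3 - 24*z^2 + 6*z - 17)/(64*z^3 - 48*z^2 + 12*z - 1)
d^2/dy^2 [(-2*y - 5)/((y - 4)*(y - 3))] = 2*(-2*y^3 - 15*y^2 + 177*y - 353)/(y^6 - 21*y^5 + 183*y^4 - 847*y^3 + 2196*y^2 - 3024*y + 1728)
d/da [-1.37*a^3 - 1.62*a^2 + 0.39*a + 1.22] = -4.11*a^2 - 3.24*a + 0.39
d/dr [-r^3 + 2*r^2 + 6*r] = -3*r^2 + 4*r + 6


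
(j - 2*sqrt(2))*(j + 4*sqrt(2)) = j^2 + 2*sqrt(2)*j - 16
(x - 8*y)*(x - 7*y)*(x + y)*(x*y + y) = x^4*y - 14*x^3*y^2 + x^3*y + 41*x^2*y^3 - 14*x^2*y^2 + 56*x*y^4 + 41*x*y^3 + 56*y^4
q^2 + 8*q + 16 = (q + 4)^2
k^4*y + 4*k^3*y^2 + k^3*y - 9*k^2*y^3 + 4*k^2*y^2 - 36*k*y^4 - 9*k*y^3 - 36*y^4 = (k - 3*y)*(k + 3*y)*(k + 4*y)*(k*y + y)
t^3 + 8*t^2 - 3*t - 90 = (t - 3)*(t + 5)*(t + 6)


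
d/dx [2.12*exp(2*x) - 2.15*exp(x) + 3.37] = (4.24*exp(x) - 2.15)*exp(x)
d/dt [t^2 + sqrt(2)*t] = 2*t + sqrt(2)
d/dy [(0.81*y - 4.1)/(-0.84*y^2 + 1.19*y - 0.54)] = (0.6804*y^2 - 6.888*y + 4.4416)/(0.7056*y^4 - 1.9992*y^3 + 2.3233*y^2 - 1.2852*y + 0.2916)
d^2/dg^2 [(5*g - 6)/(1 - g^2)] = 2*(4*g^2*(6 - 5*g) + 3*(5*g - 2)*(g^2 - 1))/(g^2 - 1)^3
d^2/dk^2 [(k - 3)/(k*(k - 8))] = 2*(k^3 - 9*k^2 + 72*k - 192)/(k^3*(k^3 - 24*k^2 + 192*k - 512))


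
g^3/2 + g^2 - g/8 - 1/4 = (g/2 + 1/4)*(g - 1/2)*(g + 2)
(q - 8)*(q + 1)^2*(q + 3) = q^4 - 3*q^3 - 33*q^2 - 53*q - 24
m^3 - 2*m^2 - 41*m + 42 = (m - 7)*(m - 1)*(m + 6)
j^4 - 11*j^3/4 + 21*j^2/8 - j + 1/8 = (j - 1)^2*(j - 1/2)*(j - 1/4)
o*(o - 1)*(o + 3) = o^3 + 2*o^2 - 3*o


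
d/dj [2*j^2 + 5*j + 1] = 4*j + 5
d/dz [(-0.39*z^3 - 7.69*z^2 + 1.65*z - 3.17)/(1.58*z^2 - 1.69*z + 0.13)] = (-0.6162*z^4 + 1.3182*z^3 + 10.237*z^2 + 8.0178*z - 5.1428)/(2.4964*z^4 - 5.3404*z^3 + 3.2669*z^2 - 0.4394*z + 0.0169)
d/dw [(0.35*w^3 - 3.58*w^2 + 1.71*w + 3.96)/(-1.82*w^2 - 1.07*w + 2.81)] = (-0.637*w^4 - 0.749000000000001*w^3 + 9.8933*w^2 - 5.7052*w + 9.0423)/(3.3124*w^4 + 3.8948*w^3 - 9.0835*w^2 - 6.0134*w + 7.8961)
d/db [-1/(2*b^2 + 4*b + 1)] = 4*(b + 1)/(2*b^2 + 4*b + 1)^2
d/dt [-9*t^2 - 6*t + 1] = -18*t - 6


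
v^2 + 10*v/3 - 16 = (v - 8/3)*(v + 6)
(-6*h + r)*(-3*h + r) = 18*h^2 - 9*h*r + r^2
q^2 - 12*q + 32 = (q - 8)*(q - 4)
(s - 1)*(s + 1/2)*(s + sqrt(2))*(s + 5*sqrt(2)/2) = s^4 - s^3/2 + 7*sqrt(2)*s^3/2 - 7*sqrt(2)*s^2/4 + 9*s^2/2 - 5*s/2 - 7*sqrt(2)*s/4 - 5/2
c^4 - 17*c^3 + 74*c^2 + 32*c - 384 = (c - 8)^2*(c - 3)*(c + 2)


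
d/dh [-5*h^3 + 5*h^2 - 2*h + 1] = -15*h^2 + 10*h - 2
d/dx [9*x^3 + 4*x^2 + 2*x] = 27*x^2 + 8*x + 2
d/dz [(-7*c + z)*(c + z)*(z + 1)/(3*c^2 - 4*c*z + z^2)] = (-2*(c + z)*(2*c - z)*(7*c - z)*(z + 1) + (3*c^2 - 4*c*z + z^2)*(-(c + z)*(7*c - z) + (c + z)*(z + 1) - (7*c - z)*(z + 1)))/(3*c^2 - 4*c*z + z^2)^2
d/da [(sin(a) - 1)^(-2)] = -2*cos(a)/(sin(a) - 1)^3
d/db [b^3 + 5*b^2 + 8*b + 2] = 3*b^2 + 10*b + 8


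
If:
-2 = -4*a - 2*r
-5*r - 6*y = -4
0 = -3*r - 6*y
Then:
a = -1/2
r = 2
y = -1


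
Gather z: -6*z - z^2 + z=-z^2 - 5*z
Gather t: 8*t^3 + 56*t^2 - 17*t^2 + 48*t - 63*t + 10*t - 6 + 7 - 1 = 8*t^3 + 39*t^2 - 5*t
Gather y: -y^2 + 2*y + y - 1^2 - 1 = -y^2 + 3*y - 2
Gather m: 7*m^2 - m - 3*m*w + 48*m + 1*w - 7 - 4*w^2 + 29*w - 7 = 7*m^2 + m*(47 - 3*w) - 4*w^2 + 30*w - 14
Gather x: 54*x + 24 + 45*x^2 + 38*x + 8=45*x^2 + 92*x + 32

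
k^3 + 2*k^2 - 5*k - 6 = (k - 2)*(k + 1)*(k + 3)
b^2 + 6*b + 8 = (b + 2)*(b + 4)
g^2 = g^2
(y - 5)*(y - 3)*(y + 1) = y^3 - 7*y^2 + 7*y + 15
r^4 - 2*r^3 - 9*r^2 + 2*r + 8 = (r - 4)*(r - 1)*(r + 1)*(r + 2)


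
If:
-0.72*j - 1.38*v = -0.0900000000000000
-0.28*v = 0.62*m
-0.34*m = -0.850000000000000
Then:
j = 10.74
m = 2.50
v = -5.54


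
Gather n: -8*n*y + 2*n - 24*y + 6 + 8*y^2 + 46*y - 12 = n*(2 - 8*y) + 8*y^2 + 22*y - 6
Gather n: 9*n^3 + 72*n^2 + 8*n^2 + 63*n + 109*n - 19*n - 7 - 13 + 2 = 9*n^3 + 80*n^2 + 153*n - 18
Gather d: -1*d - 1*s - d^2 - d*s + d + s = -d^2 - d*s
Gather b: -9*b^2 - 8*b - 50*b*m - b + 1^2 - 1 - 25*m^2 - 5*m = -9*b^2 + b*(-50*m - 9) - 25*m^2 - 5*m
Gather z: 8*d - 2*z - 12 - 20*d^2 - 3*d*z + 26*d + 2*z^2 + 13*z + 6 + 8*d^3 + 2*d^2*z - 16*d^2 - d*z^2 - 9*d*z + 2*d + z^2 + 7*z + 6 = 8*d^3 - 36*d^2 + 36*d + z^2*(3 - d) + z*(2*d^2 - 12*d + 18)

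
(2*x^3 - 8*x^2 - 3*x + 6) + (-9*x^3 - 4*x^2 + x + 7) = -7*x^3 - 12*x^2 - 2*x + 13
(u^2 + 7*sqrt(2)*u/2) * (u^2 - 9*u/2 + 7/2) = u^4 - 9*u^3/2 + 7*sqrt(2)*u^3/2 - 63*sqrt(2)*u^2/4 + 7*u^2/2 + 49*sqrt(2)*u/4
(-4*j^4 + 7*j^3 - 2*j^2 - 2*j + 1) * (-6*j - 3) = 24*j^5 - 30*j^4 - 9*j^3 + 18*j^2 - 3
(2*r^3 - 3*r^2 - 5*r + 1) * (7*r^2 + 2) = 14*r^5 - 21*r^4 - 31*r^3 + r^2 - 10*r + 2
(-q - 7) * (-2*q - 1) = 2*q^2 + 15*q + 7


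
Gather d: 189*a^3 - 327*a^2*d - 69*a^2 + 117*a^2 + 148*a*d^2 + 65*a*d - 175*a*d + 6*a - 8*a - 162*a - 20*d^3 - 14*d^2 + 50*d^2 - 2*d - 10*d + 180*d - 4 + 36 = 189*a^3 + 48*a^2 - 164*a - 20*d^3 + d^2*(148*a + 36) + d*(-327*a^2 - 110*a + 168) + 32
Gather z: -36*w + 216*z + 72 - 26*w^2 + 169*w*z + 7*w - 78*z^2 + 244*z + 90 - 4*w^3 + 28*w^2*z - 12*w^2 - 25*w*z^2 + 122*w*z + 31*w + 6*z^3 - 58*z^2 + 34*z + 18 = -4*w^3 - 38*w^2 + 2*w + 6*z^3 + z^2*(-25*w - 136) + z*(28*w^2 + 291*w + 494) + 180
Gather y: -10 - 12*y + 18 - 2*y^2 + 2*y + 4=-2*y^2 - 10*y + 12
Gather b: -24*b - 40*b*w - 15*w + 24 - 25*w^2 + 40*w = b*(-40*w - 24) - 25*w^2 + 25*w + 24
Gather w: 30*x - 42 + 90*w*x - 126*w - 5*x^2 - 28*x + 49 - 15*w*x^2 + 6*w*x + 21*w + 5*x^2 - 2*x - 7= w*(-15*x^2 + 96*x - 105)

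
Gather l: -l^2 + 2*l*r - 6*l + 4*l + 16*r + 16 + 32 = -l^2 + l*(2*r - 2) + 16*r + 48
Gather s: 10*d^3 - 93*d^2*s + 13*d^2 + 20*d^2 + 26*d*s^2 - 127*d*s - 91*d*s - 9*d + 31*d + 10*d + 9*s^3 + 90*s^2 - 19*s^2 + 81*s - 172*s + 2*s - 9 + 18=10*d^3 + 33*d^2 + 32*d + 9*s^3 + s^2*(26*d + 71) + s*(-93*d^2 - 218*d - 89) + 9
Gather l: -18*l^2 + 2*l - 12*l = -18*l^2 - 10*l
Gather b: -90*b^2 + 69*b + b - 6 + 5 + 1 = -90*b^2 + 70*b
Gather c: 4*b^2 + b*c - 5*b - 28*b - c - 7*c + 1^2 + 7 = 4*b^2 - 33*b + c*(b - 8) + 8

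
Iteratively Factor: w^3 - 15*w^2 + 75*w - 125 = (w - 5)*(w^2 - 10*w + 25) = (w - 5)^2*(w - 5)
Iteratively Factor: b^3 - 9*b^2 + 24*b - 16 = (b - 4)*(b^2 - 5*b + 4) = (b - 4)*(b - 1)*(b - 4)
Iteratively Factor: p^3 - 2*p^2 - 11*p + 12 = (p - 4)*(p^2 + 2*p - 3) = (p - 4)*(p + 3)*(p - 1)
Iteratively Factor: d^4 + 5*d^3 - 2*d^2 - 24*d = (d + 4)*(d^3 + d^2 - 6*d) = d*(d + 4)*(d^2 + d - 6) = d*(d - 2)*(d + 4)*(d + 3)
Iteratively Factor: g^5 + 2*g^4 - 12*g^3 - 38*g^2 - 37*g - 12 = (g - 4)*(g^4 + 6*g^3 + 12*g^2 + 10*g + 3) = (g - 4)*(g + 1)*(g^3 + 5*g^2 + 7*g + 3) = (g - 4)*(g + 1)^2*(g^2 + 4*g + 3) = (g - 4)*(g + 1)^2*(g + 3)*(g + 1)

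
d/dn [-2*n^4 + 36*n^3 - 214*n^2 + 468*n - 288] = -8*n^3 + 108*n^2 - 428*n + 468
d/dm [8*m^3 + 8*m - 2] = 24*m^2 + 8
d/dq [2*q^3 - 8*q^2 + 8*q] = 6*q^2 - 16*q + 8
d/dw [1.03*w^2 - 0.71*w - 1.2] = 2.06*w - 0.71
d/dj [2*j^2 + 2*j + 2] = 4*j + 2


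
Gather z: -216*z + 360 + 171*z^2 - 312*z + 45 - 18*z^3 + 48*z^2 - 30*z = -18*z^3 + 219*z^2 - 558*z + 405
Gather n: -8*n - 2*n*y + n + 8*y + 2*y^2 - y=n*(-2*y - 7) + 2*y^2 + 7*y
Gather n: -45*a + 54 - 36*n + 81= -45*a - 36*n + 135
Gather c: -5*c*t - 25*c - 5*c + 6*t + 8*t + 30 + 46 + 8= c*(-5*t - 30) + 14*t + 84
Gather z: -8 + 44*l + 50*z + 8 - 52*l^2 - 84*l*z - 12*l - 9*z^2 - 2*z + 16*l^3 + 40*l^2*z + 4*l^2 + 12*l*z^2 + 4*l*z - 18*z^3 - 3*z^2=16*l^3 - 48*l^2 + 32*l - 18*z^3 + z^2*(12*l - 12) + z*(40*l^2 - 80*l + 48)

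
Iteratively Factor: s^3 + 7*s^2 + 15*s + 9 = (s + 3)*(s^2 + 4*s + 3) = (s + 1)*(s + 3)*(s + 3)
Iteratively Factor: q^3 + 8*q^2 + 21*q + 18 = (q + 3)*(q^2 + 5*q + 6) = (q + 2)*(q + 3)*(q + 3)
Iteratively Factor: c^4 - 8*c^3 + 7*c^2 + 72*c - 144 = (c - 3)*(c^3 - 5*c^2 - 8*c + 48) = (c - 4)*(c - 3)*(c^2 - c - 12) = (c - 4)*(c - 3)*(c + 3)*(c - 4)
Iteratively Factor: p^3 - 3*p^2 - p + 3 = (p - 1)*(p^2 - 2*p - 3) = (p - 1)*(p + 1)*(p - 3)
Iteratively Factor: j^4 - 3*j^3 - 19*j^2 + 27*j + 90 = (j - 3)*(j^3 - 19*j - 30) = (j - 3)*(j + 3)*(j^2 - 3*j - 10) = (j - 5)*(j - 3)*(j + 3)*(j + 2)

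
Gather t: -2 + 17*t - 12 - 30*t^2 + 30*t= -30*t^2 + 47*t - 14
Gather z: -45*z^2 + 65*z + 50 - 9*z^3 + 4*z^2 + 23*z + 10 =-9*z^3 - 41*z^2 + 88*z + 60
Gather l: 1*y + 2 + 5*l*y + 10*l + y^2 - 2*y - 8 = l*(5*y + 10) + y^2 - y - 6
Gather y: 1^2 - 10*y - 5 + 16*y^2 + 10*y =16*y^2 - 4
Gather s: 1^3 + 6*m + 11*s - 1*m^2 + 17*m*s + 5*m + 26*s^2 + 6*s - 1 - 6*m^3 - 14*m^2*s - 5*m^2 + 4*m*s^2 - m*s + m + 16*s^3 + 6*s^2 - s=-6*m^3 - 6*m^2 + 12*m + 16*s^3 + s^2*(4*m + 32) + s*(-14*m^2 + 16*m + 16)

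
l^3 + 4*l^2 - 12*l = l*(l - 2)*(l + 6)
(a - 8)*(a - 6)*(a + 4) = a^3 - 10*a^2 - 8*a + 192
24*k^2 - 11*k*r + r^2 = (-8*k + r)*(-3*k + r)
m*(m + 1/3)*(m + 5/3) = m^3 + 2*m^2 + 5*m/9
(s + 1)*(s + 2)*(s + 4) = s^3 + 7*s^2 + 14*s + 8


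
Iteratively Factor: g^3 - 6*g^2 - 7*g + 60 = (g - 4)*(g^2 - 2*g - 15) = (g - 5)*(g - 4)*(g + 3)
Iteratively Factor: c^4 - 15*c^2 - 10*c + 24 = (c + 2)*(c^3 - 2*c^2 - 11*c + 12) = (c + 2)*(c + 3)*(c^2 - 5*c + 4) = (c - 4)*(c + 2)*(c + 3)*(c - 1)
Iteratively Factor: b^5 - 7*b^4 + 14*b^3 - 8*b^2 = (b - 4)*(b^4 - 3*b^3 + 2*b^2) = (b - 4)*(b - 2)*(b^3 - b^2) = b*(b - 4)*(b - 2)*(b^2 - b) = b^2*(b - 4)*(b - 2)*(b - 1)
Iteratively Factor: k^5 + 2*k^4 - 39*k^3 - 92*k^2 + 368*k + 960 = (k + 4)*(k^4 - 2*k^3 - 31*k^2 + 32*k + 240) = (k + 4)^2*(k^3 - 6*k^2 - 7*k + 60) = (k + 3)*(k + 4)^2*(k^2 - 9*k + 20) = (k - 5)*(k + 3)*(k + 4)^2*(k - 4)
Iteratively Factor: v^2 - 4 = (v - 2)*(v + 2)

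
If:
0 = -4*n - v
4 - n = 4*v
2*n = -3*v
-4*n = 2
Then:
No Solution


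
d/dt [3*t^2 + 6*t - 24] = 6*t + 6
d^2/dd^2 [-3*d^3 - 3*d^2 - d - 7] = -18*d - 6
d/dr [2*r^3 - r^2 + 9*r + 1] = 6*r^2 - 2*r + 9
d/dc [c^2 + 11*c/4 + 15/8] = 2*c + 11/4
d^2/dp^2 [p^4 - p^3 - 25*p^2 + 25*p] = 12*p^2 - 6*p - 50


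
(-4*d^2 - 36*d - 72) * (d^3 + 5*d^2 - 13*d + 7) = -4*d^5 - 56*d^4 - 200*d^3 + 80*d^2 + 684*d - 504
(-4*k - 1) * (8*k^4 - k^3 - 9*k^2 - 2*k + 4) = -32*k^5 - 4*k^4 + 37*k^3 + 17*k^2 - 14*k - 4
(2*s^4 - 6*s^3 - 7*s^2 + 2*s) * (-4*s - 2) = -8*s^5 + 20*s^4 + 40*s^3 + 6*s^2 - 4*s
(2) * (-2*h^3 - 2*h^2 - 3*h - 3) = -4*h^3 - 4*h^2 - 6*h - 6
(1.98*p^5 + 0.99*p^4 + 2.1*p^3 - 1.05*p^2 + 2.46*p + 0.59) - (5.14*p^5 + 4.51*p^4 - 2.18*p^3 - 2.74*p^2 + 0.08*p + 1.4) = -3.16*p^5 - 3.52*p^4 + 4.28*p^3 + 1.69*p^2 + 2.38*p - 0.81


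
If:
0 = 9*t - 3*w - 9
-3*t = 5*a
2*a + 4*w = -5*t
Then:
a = -36/79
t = 60/79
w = -57/79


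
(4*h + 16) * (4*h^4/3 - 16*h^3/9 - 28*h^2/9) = 16*h^5/3 + 128*h^4/9 - 368*h^3/9 - 448*h^2/9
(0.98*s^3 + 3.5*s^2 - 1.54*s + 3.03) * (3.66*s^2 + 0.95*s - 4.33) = 3.5868*s^5 + 13.741*s^4 - 6.5548*s^3 - 5.5282*s^2 + 9.5467*s - 13.1199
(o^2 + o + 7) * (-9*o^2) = -9*o^4 - 9*o^3 - 63*o^2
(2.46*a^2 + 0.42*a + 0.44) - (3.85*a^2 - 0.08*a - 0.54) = -1.39*a^2 + 0.5*a + 0.98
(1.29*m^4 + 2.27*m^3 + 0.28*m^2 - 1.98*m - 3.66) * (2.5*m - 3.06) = 3.225*m^5 + 1.7276*m^4 - 6.2462*m^3 - 5.8068*m^2 - 3.0912*m + 11.1996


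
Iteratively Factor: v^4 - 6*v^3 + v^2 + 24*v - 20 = (v - 2)*(v^3 - 4*v^2 - 7*v + 10) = (v - 2)*(v - 1)*(v^2 - 3*v - 10) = (v - 2)*(v - 1)*(v + 2)*(v - 5)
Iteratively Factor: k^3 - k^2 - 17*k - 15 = (k + 1)*(k^2 - 2*k - 15) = (k + 1)*(k + 3)*(k - 5)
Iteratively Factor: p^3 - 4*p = (p)*(p^2 - 4) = p*(p + 2)*(p - 2)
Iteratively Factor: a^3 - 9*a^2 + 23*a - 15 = (a - 3)*(a^2 - 6*a + 5) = (a - 5)*(a - 3)*(a - 1)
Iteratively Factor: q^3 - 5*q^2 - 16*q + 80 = (q - 4)*(q^2 - q - 20) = (q - 4)*(q + 4)*(q - 5)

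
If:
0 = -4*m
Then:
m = 0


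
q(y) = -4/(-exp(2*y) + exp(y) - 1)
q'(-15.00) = 0.00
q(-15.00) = 4.00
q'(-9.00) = 0.00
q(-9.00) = 4.00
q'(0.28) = -4.28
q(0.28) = 2.80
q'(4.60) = -0.00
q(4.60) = 0.00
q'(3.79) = -0.00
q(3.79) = 0.00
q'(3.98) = -0.00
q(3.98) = 0.00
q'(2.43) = -0.07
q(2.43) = 0.03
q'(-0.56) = -0.57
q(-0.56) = 5.30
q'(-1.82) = 0.59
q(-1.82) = 4.63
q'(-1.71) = 0.64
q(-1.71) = 4.70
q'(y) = -4*(2*exp(2*y) - exp(y))/(-exp(2*y) + exp(y) - 1)^2 = (4 - 8*exp(y))*exp(y)/(exp(2*y) - exp(y) + 1)^2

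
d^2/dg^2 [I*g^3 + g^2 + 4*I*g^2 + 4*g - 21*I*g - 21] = 6*I*g + 2 + 8*I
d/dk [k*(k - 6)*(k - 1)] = 3*k^2 - 14*k + 6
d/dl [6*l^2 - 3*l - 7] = 12*l - 3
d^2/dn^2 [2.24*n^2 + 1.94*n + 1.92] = 4.48000000000000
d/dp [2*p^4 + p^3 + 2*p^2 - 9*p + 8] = 8*p^3 + 3*p^2 + 4*p - 9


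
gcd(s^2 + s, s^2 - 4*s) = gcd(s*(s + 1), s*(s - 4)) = s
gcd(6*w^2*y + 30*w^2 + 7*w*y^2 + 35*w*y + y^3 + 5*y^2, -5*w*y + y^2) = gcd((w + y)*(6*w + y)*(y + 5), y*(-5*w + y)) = 1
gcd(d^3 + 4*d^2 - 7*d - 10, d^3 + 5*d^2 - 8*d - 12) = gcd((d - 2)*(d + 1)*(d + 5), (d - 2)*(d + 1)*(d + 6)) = d^2 - d - 2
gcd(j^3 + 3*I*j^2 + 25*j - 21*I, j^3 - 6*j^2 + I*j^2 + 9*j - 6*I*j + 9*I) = 1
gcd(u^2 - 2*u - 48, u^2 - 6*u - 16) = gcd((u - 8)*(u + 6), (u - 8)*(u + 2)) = u - 8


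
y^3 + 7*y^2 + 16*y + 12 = (y + 2)^2*(y + 3)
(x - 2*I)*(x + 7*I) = x^2 + 5*I*x + 14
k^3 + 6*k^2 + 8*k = k*(k + 2)*(k + 4)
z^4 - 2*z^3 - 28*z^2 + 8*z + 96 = (z - 6)*(z - 2)*(z + 2)*(z + 4)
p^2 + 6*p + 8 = (p + 2)*(p + 4)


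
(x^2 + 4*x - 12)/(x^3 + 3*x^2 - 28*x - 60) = (x - 2)/(x^2 - 3*x - 10)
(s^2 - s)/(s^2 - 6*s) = (s - 1)/(s - 6)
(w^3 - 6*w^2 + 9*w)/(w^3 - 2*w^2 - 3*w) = (w - 3)/(w + 1)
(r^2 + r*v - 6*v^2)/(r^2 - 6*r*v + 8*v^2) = (r + 3*v)/(r - 4*v)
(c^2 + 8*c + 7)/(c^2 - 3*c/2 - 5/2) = 2*(c + 7)/(2*c - 5)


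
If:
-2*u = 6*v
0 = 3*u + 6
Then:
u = -2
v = 2/3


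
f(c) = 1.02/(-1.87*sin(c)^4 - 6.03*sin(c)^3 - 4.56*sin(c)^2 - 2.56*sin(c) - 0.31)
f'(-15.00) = -3.06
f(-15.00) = 1.36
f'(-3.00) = -2988.63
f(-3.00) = -43.70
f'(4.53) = -0.23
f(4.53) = 0.57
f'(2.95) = -4.94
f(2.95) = -1.01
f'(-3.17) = -19.34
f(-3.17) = -2.64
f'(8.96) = -1.12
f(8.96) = -0.34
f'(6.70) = 1.40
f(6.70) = -0.40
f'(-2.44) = -3.13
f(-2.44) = 1.38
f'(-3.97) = -0.26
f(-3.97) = -0.13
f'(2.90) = -3.60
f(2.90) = -0.80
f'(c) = 1.02*(7.48*sin(c)^3*cos(c) + 18.09*sin(c)^2*cos(c) + 9.12*sin(c)*cos(c) + 2.56*cos(c))/(-1.87*sin(c)^4 - 6.03*sin(c)^3 - 4.56*sin(c)^2 - 2.56*sin(c) - 0.31)^2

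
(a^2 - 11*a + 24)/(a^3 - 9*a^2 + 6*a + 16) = (a - 3)/(a^2 - a - 2)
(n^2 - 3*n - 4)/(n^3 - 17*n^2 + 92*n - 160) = (n + 1)/(n^2 - 13*n + 40)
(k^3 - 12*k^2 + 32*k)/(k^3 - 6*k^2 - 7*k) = (-k^2 + 12*k - 32)/(-k^2 + 6*k + 7)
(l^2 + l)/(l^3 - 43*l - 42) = l/(l^2 - l - 42)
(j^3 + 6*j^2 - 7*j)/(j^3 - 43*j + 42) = j/(j - 6)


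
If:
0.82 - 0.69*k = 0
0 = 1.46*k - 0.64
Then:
No Solution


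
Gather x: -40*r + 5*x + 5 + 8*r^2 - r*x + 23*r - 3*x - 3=8*r^2 - 17*r + x*(2 - r) + 2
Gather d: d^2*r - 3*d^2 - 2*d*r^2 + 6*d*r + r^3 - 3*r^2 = d^2*(r - 3) + d*(-2*r^2 + 6*r) + r^3 - 3*r^2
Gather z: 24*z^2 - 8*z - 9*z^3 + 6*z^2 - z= -9*z^3 + 30*z^2 - 9*z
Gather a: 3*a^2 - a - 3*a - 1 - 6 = 3*a^2 - 4*a - 7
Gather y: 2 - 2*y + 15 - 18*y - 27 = -20*y - 10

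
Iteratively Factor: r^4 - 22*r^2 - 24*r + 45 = (r - 5)*(r^3 + 5*r^2 + 3*r - 9) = (r - 5)*(r + 3)*(r^2 + 2*r - 3) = (r - 5)*(r + 3)^2*(r - 1)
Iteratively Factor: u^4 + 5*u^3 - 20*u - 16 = (u - 2)*(u^3 + 7*u^2 + 14*u + 8) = (u - 2)*(u + 1)*(u^2 + 6*u + 8) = (u - 2)*(u + 1)*(u + 2)*(u + 4)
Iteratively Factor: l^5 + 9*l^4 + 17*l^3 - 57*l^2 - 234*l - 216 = (l + 3)*(l^4 + 6*l^3 - l^2 - 54*l - 72) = (l - 3)*(l + 3)*(l^3 + 9*l^2 + 26*l + 24) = (l - 3)*(l + 2)*(l + 3)*(l^2 + 7*l + 12) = (l - 3)*(l + 2)*(l + 3)*(l + 4)*(l + 3)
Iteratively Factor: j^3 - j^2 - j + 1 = (j - 1)*(j^2 - 1) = (j - 1)*(j + 1)*(j - 1)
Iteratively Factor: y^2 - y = (y)*(y - 1)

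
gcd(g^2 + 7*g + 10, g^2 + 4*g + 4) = g + 2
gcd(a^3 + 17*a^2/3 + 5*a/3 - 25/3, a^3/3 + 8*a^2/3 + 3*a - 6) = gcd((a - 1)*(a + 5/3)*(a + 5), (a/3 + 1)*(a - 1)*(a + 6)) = a - 1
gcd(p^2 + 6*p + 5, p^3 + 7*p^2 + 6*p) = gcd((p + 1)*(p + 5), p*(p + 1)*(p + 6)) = p + 1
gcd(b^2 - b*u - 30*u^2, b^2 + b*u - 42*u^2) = -b + 6*u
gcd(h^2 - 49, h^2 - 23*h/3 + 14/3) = h - 7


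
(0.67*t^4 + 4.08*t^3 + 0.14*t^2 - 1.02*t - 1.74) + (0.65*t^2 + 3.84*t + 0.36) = 0.67*t^4 + 4.08*t^3 + 0.79*t^2 + 2.82*t - 1.38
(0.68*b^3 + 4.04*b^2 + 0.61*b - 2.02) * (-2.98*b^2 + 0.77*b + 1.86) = -2.0264*b^5 - 11.5156*b^4 + 2.5578*b^3 + 14.0037*b^2 - 0.4208*b - 3.7572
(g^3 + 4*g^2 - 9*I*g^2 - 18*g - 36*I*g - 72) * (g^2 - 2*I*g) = g^5 + 4*g^4 - 11*I*g^4 - 36*g^3 - 44*I*g^3 - 144*g^2 + 36*I*g^2 + 144*I*g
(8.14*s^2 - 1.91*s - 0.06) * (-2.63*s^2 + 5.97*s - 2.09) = -21.4082*s^4 + 53.6191*s^3 - 28.2575*s^2 + 3.6337*s + 0.1254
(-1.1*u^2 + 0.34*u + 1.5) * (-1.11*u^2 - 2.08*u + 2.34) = 1.221*u^4 + 1.9106*u^3 - 4.9462*u^2 - 2.3244*u + 3.51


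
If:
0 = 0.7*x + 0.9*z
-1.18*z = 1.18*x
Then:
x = 0.00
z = 0.00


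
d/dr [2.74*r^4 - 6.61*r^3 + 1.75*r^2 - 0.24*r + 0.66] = 10.96*r^3 - 19.83*r^2 + 3.5*r - 0.24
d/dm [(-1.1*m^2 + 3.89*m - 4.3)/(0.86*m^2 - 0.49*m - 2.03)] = (-2.8064*m^2 + 11.862*m - 10.0037)/(0.7396*m^4 - 0.8428*m^3 - 3.2515*m^2 + 1.9894*m + 4.1209)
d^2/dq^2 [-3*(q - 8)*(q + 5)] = -6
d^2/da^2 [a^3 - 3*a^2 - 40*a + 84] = 6*a - 6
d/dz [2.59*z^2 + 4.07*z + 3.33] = 5.18*z + 4.07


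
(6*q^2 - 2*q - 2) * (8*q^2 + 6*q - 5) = 48*q^4 + 20*q^3 - 58*q^2 - 2*q + 10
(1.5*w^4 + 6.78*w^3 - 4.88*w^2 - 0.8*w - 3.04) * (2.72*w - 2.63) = 4.08*w^5 + 14.4966*w^4 - 31.105*w^3 + 10.6584*w^2 - 6.1648*w + 7.9952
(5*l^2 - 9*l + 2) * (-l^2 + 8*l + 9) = -5*l^4 + 49*l^3 - 29*l^2 - 65*l + 18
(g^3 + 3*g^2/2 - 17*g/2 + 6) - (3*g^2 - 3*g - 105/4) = g^3 - 3*g^2/2 - 11*g/2 + 129/4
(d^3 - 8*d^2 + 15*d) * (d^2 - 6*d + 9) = d^5 - 14*d^4 + 72*d^3 - 162*d^2 + 135*d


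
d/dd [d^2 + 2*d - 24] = 2*d + 2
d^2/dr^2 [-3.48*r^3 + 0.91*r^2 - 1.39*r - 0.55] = 1.82 - 20.88*r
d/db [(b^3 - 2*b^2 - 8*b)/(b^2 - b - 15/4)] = 4*(4*b^4 - 8*b^3 - 5*b^2 + 60*b + 120)/(16*b^4 - 32*b^3 - 104*b^2 + 120*b + 225)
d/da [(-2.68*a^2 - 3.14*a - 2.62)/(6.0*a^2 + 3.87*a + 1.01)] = (8.4684*a^2 + 26.0264*a + 6.968)/(36.0*a^4 + 46.44*a^3 + 27.0969*a^2 + 7.8174*a + 1.0201)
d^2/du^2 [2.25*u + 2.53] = 0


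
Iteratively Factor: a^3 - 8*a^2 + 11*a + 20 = (a + 1)*(a^2 - 9*a + 20) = (a - 5)*(a + 1)*(a - 4)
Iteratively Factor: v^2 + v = (v)*(v + 1)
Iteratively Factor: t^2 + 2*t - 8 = (t + 4)*(t - 2)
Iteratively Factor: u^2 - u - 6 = (u + 2)*(u - 3)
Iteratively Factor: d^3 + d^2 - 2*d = (d + 2)*(d^2 - d) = d*(d + 2)*(d - 1)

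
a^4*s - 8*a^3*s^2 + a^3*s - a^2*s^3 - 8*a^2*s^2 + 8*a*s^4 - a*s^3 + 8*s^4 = (a - 8*s)*(a - s)*(a + s)*(a*s + s)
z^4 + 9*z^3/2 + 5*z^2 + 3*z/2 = z*(z + 1/2)*(z + 1)*(z + 3)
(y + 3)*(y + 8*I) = y^2 + 3*y + 8*I*y + 24*I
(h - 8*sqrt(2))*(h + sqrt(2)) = h^2 - 7*sqrt(2)*h - 16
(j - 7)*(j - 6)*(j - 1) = j^3 - 14*j^2 + 55*j - 42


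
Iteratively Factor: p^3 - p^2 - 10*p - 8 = (p + 2)*(p^2 - 3*p - 4) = (p + 1)*(p + 2)*(p - 4)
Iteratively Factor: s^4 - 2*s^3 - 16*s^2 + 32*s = (s - 4)*(s^3 + 2*s^2 - 8*s) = (s - 4)*(s + 4)*(s^2 - 2*s) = s*(s - 4)*(s + 4)*(s - 2)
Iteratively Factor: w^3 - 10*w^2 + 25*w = (w - 5)*(w^2 - 5*w) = (w - 5)^2*(w)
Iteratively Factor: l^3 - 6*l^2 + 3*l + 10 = (l - 5)*(l^2 - l - 2) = (l - 5)*(l - 2)*(l + 1)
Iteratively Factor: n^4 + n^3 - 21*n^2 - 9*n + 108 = (n + 4)*(n^3 - 3*n^2 - 9*n + 27) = (n - 3)*(n + 4)*(n^2 - 9) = (n - 3)^2*(n + 4)*(n + 3)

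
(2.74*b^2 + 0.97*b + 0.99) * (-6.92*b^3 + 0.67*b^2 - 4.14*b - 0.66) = -18.9608*b^5 - 4.8766*b^4 - 17.5445*b^3 - 5.1609*b^2 - 4.7388*b - 0.6534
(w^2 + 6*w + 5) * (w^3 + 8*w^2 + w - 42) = w^5 + 14*w^4 + 54*w^3 + 4*w^2 - 247*w - 210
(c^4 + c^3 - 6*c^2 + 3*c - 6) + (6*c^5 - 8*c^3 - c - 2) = 6*c^5 + c^4 - 7*c^3 - 6*c^2 + 2*c - 8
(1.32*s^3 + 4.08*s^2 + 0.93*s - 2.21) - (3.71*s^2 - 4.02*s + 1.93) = 1.32*s^3 + 0.37*s^2 + 4.95*s - 4.14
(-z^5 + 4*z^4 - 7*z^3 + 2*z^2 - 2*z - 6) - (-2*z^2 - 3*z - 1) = -z^5 + 4*z^4 - 7*z^3 + 4*z^2 + z - 5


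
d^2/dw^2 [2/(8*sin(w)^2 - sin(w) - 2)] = 2*(256*sin(w)^4 - 24*sin(w)^3 - 319*sin(w)^2 + 46*sin(w) - 34)/(-8*sin(w)^2 + sin(w) + 2)^3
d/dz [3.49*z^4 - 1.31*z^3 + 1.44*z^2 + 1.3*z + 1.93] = 13.96*z^3 - 3.93*z^2 + 2.88*z + 1.3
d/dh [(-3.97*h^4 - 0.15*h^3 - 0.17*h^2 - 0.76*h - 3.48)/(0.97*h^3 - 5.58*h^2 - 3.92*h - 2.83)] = (-3.8509*h^6 + 44.3052*h^5 + 47.6891*h^4 + 47.5908*h^3 + 7.8259*h^2 - 37.8746*h - 11.4908)/(0.9409*h^6 - 10.8252*h^5 + 23.5316*h^4 + 38.257*h^3 + 46.9492*h^2 + 22.1872*h + 8.0089)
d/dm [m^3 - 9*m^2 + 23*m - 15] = 3*m^2 - 18*m + 23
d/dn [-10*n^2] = -20*n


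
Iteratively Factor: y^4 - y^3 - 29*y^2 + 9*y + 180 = (y - 3)*(y^3 + 2*y^2 - 23*y - 60) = (y - 5)*(y - 3)*(y^2 + 7*y + 12) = (y - 5)*(y - 3)*(y + 3)*(y + 4)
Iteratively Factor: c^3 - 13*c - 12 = (c + 1)*(c^2 - c - 12) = (c - 4)*(c + 1)*(c + 3)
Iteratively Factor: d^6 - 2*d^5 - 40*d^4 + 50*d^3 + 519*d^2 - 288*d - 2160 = (d - 4)*(d^5 + 2*d^4 - 32*d^3 - 78*d^2 + 207*d + 540) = (d - 4)*(d + 3)*(d^4 - d^3 - 29*d^2 + 9*d + 180) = (d - 4)*(d - 3)*(d + 3)*(d^3 + 2*d^2 - 23*d - 60) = (d - 5)*(d - 4)*(d - 3)*(d + 3)*(d^2 + 7*d + 12) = (d - 5)*(d - 4)*(d - 3)*(d + 3)^2*(d + 4)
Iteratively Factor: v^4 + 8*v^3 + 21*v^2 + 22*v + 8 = (v + 1)*(v^3 + 7*v^2 + 14*v + 8) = (v + 1)*(v + 2)*(v^2 + 5*v + 4) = (v + 1)*(v + 2)*(v + 4)*(v + 1)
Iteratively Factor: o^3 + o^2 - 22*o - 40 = (o - 5)*(o^2 + 6*o + 8) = (o - 5)*(o + 2)*(o + 4)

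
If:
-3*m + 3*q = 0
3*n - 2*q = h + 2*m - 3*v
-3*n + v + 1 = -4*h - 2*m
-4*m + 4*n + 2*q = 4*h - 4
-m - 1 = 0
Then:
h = -11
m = -1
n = -25/2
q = -1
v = 15/2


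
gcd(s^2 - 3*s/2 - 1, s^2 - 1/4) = s + 1/2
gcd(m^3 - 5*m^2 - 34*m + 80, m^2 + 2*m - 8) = m - 2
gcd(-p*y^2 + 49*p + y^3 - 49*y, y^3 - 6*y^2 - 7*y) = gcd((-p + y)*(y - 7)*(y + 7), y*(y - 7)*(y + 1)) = y - 7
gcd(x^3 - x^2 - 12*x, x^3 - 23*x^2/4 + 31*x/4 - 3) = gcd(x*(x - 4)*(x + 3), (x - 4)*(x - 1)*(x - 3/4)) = x - 4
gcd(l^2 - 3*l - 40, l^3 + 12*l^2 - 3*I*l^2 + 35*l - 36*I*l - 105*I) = l + 5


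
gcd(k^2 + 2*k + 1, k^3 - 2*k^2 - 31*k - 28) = k + 1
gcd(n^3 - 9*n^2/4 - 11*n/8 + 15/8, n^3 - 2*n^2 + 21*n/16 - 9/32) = n - 3/4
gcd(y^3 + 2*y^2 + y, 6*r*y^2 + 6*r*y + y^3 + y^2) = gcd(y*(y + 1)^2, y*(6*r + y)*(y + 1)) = y^2 + y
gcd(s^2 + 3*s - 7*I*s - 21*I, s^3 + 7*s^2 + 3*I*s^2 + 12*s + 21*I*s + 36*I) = s + 3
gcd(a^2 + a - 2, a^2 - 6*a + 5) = a - 1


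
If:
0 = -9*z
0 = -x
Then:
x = 0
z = 0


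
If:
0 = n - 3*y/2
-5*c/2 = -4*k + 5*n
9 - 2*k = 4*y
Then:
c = 36/5 - 31*y/5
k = 9/2 - 2*y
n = 3*y/2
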